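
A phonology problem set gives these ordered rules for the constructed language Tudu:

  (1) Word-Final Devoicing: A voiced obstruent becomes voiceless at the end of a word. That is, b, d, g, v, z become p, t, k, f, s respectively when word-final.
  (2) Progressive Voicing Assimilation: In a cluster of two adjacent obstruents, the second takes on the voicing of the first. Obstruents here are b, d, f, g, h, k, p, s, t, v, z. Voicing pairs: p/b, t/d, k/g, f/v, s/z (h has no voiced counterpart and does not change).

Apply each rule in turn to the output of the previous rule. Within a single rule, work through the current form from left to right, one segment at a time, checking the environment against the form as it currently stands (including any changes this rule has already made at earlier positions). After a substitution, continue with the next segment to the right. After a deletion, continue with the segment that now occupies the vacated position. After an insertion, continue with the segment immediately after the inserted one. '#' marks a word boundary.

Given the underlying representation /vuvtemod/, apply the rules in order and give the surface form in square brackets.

(1) Word-Final Devoicing: [vuvtemod] → [vuvtemot]
(2) Progressive Voicing Assimilation: [vuvtemot] → [vuvdemot]

[vuvdemot]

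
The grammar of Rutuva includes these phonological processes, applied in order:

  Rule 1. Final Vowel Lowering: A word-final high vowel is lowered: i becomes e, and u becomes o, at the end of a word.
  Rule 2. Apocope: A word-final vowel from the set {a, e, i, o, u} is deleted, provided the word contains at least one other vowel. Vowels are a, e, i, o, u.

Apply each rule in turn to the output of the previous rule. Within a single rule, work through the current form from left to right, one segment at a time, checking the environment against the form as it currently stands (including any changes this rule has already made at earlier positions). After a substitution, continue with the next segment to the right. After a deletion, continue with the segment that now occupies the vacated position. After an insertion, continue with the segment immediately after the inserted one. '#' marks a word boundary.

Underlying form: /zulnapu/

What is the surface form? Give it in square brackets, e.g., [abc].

[zulnap]

Rule 1 Final Vowel Lowering: [zulnapu] → [zulnapo]
Rule 2 Apocope: [zulnapo] → [zulnap]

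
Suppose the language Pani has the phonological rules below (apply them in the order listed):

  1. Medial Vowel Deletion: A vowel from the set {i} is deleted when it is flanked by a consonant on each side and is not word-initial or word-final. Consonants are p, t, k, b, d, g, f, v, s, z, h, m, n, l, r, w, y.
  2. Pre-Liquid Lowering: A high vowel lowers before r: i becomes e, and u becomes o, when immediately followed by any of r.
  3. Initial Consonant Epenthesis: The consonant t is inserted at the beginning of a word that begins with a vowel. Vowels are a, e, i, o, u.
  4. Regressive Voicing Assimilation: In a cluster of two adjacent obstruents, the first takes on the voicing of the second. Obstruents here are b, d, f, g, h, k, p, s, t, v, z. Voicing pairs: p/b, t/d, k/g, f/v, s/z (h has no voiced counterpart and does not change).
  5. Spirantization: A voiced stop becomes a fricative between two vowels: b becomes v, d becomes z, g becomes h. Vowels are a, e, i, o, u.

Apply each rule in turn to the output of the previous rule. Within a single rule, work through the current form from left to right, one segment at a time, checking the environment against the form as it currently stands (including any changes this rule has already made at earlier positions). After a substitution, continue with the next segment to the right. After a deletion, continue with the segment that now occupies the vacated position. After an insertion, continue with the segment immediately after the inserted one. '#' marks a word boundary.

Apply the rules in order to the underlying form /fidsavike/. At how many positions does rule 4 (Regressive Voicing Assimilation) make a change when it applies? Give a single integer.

3

1 Medial Vowel Deletion: [fidsavike] → [fdsavke]
2 Pre-Liquid Lowering: no change — [fdsavke]
3 Initial Consonant Epenthesis: no change — [fdsavke]
4 Regressive Voicing Assimilation: [fdsavke] → [vtsafke]
5 Spirantization: no change — [vtsafke]
Rule 4 changed 3 position(s).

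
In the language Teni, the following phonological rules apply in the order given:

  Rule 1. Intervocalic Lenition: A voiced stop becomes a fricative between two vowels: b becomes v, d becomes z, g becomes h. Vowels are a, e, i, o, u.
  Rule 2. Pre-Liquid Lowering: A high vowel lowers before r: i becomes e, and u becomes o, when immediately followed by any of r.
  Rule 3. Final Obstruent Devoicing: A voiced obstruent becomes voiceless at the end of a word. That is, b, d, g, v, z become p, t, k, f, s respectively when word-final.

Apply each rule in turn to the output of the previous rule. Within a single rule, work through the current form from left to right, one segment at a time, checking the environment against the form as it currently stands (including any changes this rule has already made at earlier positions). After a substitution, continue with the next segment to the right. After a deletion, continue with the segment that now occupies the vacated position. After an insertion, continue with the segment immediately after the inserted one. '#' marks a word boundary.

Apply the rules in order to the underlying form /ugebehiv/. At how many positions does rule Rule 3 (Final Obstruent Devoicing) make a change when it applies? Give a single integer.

1

Rule 1 Intervocalic Lenition: [ugebehiv] → [uhevehiv]
Rule 2 Pre-Liquid Lowering: no change — [uhevehiv]
Rule 3 Final Obstruent Devoicing: [uhevehiv] → [uhevehif]
Rule Rule 3 changed 1 position(s).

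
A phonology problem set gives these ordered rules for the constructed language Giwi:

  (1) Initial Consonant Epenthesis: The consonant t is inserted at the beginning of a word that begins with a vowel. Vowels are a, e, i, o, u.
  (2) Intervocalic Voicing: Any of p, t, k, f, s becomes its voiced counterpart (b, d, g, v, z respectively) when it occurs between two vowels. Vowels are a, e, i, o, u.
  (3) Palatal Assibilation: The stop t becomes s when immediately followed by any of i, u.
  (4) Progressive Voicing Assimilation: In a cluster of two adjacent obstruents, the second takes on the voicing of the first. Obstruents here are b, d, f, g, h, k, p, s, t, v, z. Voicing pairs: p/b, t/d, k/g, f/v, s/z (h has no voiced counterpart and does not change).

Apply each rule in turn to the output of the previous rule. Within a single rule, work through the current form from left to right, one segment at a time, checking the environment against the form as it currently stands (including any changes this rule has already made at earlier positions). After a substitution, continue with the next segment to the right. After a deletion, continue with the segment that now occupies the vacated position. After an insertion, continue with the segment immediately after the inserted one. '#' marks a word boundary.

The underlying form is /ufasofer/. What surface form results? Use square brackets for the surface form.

(1) Initial Consonant Epenthesis: [ufasofer] → [tufasofer]
(2) Intervocalic Voicing: [tufasofer] → [tuvazover]
(3) Palatal Assibilation: [tuvazover] → [suvazover]
(4) Progressive Voicing Assimilation: no change — [suvazover]

[suvazover]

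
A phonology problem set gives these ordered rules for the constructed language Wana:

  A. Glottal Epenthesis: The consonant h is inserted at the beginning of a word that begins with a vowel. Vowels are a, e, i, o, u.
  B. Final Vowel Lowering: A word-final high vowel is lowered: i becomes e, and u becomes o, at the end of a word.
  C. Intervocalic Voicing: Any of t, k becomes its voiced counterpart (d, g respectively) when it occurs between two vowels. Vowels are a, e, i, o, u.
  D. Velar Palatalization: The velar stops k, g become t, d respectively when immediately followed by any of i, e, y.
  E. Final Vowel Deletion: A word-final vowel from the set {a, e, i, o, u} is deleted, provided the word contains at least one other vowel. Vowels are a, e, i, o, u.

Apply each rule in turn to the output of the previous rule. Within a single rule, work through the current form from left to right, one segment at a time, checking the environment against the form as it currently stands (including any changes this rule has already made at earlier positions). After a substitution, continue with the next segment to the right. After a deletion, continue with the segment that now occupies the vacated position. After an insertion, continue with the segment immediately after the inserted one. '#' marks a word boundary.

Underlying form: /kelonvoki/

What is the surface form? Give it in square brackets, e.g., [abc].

A Glottal Epenthesis: no change — [kelonvoki]
B Final Vowel Lowering: [kelonvoki] → [kelonvoke]
C Intervocalic Voicing: [kelonvoke] → [kelonvoge]
D Velar Palatalization: [kelonvoge] → [telonvode]
E Final Vowel Deletion: [telonvode] → [telonvod]

[telonvod]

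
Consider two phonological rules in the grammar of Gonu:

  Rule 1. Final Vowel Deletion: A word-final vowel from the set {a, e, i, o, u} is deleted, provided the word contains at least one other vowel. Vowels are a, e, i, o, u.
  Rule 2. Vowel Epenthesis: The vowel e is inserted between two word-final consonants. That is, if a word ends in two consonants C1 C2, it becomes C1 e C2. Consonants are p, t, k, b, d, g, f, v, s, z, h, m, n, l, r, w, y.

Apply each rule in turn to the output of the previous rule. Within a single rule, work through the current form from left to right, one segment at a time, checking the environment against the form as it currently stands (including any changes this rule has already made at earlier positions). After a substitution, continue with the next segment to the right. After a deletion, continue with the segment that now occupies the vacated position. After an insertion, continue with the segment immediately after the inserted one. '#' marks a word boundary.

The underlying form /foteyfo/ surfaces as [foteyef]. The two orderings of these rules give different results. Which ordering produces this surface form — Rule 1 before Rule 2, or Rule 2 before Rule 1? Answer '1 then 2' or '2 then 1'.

1 then 2

Order 1 then 2:
  1 Final Vowel Deletion: [foteyfo] → [foteyf]
  2 Vowel Epenthesis: [foteyf] → [foteyef]
  result: [foteyef]
Order 2 then 1:
  2 Vowel Epenthesis: no change — [foteyfo]
  1 Final Vowel Deletion: [foteyfo] → [foteyf]
  result: [foteyf]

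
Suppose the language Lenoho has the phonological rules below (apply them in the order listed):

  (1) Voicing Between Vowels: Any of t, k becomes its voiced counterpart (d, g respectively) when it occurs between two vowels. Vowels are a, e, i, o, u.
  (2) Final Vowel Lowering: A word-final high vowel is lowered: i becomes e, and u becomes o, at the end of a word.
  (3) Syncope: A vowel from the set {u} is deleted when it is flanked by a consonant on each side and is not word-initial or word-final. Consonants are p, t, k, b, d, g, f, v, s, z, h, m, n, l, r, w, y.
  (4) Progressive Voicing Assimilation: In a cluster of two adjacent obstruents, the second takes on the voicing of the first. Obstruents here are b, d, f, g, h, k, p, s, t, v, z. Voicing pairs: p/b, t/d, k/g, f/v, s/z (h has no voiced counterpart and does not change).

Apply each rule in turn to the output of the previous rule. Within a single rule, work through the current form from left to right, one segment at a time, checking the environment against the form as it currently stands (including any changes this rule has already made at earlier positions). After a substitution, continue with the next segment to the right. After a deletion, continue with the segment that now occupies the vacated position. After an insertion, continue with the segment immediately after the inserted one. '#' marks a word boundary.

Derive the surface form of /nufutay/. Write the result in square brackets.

[nftay]

(1) Voicing Between Vowels: [nufutay] → [nufuday]
(2) Final Vowel Lowering: no change — [nufuday]
(3) Syncope: [nufuday] → [nfday]
(4) Progressive Voicing Assimilation: [nfday] → [nftay]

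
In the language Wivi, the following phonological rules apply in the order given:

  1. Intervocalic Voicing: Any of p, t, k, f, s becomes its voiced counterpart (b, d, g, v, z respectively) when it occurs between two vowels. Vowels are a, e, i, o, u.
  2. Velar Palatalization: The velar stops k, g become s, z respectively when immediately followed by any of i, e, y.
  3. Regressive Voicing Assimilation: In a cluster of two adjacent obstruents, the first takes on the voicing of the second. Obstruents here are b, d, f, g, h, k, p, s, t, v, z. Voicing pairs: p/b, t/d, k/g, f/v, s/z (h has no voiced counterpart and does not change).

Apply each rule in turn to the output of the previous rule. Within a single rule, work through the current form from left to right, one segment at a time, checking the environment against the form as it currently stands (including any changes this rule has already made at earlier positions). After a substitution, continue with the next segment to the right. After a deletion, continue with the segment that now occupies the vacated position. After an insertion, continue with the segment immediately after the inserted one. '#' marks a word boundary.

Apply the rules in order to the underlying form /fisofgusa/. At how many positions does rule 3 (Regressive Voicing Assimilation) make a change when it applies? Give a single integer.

1 Intervocalic Voicing: [fisofgusa] → [fizofguza]
2 Velar Palatalization: no change — [fizofguza]
3 Regressive Voicing Assimilation: [fizofguza] → [fizovguza]
Rule 3 changed 1 position(s).

1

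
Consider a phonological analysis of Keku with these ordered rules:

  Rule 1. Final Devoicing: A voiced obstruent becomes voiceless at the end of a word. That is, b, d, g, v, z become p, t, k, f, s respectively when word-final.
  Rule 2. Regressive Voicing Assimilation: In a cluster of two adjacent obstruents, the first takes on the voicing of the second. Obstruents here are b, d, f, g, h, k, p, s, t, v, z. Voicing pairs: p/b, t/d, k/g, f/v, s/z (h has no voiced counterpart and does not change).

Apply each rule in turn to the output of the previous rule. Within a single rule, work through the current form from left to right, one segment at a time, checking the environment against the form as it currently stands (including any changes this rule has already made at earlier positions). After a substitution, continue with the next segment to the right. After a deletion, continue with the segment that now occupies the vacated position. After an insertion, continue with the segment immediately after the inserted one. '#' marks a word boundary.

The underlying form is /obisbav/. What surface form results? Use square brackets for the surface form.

[obizbaf]

Rule 1 Final Devoicing: [obisbav] → [obisbaf]
Rule 2 Regressive Voicing Assimilation: [obisbaf] → [obizbaf]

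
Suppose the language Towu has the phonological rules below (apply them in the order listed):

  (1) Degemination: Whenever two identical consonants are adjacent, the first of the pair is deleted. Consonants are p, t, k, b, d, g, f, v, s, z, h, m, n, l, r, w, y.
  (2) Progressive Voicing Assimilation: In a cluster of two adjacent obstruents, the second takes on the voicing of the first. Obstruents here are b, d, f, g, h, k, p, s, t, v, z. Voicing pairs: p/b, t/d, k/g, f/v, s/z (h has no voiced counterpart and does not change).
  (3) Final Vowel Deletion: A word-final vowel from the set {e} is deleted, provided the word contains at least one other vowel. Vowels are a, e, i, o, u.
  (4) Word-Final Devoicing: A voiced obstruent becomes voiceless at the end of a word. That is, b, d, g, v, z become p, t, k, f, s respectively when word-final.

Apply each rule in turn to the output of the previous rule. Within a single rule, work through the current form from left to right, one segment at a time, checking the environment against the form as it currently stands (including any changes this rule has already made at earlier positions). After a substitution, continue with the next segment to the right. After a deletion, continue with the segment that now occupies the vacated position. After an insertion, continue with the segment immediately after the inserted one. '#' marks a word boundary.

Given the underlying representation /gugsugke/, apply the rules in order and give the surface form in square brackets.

[gugzugk]

(1) Degemination: no change — [gugsugke]
(2) Progressive Voicing Assimilation: [gugsugke] → [gugzugge]
(3) Final Vowel Deletion: [gugzugge] → [gugzugg]
(4) Word-Final Devoicing: [gugzugg] → [gugzugk]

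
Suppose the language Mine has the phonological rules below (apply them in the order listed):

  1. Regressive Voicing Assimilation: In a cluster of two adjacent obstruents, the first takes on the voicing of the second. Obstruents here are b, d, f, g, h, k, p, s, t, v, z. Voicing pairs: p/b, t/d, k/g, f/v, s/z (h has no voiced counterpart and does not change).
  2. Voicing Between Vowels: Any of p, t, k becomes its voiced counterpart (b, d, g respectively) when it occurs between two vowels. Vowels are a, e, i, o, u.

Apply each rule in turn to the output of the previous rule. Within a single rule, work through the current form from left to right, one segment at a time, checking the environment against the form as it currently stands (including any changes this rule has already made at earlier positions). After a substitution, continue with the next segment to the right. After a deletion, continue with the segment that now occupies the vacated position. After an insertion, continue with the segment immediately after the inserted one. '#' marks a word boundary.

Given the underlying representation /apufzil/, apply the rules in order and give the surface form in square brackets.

[abuvzil]

1 Regressive Voicing Assimilation: [apufzil] → [apuvzil]
2 Voicing Between Vowels: [apuvzil] → [abuvzil]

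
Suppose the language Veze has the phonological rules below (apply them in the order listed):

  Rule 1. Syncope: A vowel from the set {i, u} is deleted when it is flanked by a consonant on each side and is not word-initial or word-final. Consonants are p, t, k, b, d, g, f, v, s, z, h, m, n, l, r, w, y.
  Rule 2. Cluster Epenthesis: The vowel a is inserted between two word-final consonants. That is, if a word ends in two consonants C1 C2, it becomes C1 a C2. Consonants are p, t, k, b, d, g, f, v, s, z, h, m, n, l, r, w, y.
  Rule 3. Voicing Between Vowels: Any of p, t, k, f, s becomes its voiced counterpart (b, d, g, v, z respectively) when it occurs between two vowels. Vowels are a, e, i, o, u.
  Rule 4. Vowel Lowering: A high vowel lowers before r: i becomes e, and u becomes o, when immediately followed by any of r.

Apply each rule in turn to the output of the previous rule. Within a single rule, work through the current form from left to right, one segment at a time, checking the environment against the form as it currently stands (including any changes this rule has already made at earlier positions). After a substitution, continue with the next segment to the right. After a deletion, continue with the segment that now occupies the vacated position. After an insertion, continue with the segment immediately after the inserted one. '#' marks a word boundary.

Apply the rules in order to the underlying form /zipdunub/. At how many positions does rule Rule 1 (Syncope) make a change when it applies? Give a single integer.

3

Rule 1 Syncope: [zipdunub] → [zpdnb]
Rule 2 Cluster Epenthesis: [zpdnb] → [zpdnab]
Rule 3 Voicing Between Vowels: no change — [zpdnab]
Rule 4 Vowel Lowering: no change — [zpdnab]
Rule Rule 1 changed 3 position(s).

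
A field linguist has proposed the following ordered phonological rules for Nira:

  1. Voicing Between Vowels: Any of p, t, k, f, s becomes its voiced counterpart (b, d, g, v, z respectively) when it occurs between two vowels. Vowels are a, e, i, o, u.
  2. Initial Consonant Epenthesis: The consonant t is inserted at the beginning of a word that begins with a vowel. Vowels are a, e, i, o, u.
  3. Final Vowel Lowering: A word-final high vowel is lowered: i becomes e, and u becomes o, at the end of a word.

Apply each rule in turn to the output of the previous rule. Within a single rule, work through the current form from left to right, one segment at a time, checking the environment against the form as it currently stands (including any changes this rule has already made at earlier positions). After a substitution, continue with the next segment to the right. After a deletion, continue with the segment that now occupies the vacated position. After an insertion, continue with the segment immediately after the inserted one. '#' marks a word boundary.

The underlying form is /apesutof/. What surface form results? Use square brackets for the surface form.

1 Voicing Between Vowels: [apesutof] → [abezudof]
2 Initial Consonant Epenthesis: [abezudof] → [tabezudof]
3 Final Vowel Lowering: no change — [tabezudof]

[tabezudof]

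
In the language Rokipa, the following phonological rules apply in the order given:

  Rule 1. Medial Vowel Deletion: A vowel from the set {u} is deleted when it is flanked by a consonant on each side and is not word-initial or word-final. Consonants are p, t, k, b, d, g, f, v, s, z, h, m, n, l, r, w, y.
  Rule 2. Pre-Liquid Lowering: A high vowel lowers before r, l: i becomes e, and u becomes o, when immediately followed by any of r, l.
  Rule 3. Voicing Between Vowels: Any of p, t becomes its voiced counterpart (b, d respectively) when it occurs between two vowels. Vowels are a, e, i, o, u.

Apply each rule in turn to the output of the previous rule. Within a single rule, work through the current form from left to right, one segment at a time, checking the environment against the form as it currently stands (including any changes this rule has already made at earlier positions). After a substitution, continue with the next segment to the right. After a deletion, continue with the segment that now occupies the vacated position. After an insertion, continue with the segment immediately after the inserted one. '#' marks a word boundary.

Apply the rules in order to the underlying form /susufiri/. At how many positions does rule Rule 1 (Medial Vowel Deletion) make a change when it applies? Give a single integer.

Rule 1 Medial Vowel Deletion: [susufiri] → [ssfiri]
Rule 2 Pre-Liquid Lowering: [ssfiri] → [ssferi]
Rule 3 Voicing Between Vowels: no change — [ssferi]
Rule Rule 1 changed 2 position(s).

2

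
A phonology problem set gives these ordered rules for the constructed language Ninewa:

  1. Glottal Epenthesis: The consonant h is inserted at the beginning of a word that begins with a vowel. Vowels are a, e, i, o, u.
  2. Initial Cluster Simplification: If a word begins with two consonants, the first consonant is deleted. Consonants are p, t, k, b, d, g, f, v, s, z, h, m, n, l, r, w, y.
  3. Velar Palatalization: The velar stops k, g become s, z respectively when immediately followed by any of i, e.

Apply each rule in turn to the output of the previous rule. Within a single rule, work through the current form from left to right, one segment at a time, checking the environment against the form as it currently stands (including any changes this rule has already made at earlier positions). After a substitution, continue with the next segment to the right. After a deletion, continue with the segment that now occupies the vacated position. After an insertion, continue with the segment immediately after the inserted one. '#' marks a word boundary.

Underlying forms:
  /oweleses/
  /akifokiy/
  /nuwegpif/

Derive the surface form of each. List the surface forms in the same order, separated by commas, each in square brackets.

[howeleses], [hasifosiy], [nuwegpif]

/oweleses/:
  1 Glottal Epenthesis: [oweleses] → [howeleses]
  2 Initial Cluster Simplification: no change — [howeleses]
  3 Velar Palatalization: no change — [howeleses]
/akifokiy/:
  1 Glottal Epenthesis: [akifokiy] → [hakifokiy]
  2 Initial Cluster Simplification: no change — [hakifokiy]
  3 Velar Palatalization: [hakifokiy] → [hasifosiy]
/nuwegpif/:
  1 Glottal Epenthesis: no change — [nuwegpif]
  2 Initial Cluster Simplification: no change — [nuwegpif]
  3 Velar Palatalization: no change — [nuwegpif]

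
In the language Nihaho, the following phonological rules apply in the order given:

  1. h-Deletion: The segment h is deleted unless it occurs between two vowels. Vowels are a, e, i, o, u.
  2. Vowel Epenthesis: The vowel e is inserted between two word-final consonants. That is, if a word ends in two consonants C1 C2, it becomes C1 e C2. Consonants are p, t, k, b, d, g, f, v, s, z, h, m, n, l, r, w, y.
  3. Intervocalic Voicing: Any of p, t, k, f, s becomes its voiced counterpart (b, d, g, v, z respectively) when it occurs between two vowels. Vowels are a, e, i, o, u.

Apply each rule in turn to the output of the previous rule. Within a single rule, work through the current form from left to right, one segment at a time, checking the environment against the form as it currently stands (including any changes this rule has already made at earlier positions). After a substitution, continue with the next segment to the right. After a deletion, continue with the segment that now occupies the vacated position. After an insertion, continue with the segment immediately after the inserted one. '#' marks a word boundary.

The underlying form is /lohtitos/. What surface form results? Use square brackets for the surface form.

1 h-Deletion: [lohtitos] → [lotitos]
2 Vowel Epenthesis: no change — [lotitos]
3 Intervocalic Voicing: [lotitos] → [lodidos]

[lodidos]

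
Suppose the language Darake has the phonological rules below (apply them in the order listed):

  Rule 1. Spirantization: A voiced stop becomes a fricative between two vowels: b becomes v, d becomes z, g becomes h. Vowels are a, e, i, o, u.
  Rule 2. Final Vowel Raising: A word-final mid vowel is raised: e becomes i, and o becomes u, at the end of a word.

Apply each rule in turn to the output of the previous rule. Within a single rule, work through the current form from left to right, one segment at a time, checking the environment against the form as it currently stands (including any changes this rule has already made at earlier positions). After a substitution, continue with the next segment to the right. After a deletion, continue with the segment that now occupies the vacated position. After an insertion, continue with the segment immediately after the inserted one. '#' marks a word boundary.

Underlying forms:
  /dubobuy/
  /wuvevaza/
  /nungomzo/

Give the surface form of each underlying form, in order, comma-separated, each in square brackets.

/dubobuy/:
  Rule 1 Spirantization: [dubobuy] → [duvovuy]
  Rule 2 Final Vowel Raising: no change — [duvovuy]
/wuvevaza/:
  Rule 1 Spirantization: no change — [wuvevaza]
  Rule 2 Final Vowel Raising: no change — [wuvevaza]
/nungomzo/:
  Rule 1 Spirantization: no change — [nungomzo]
  Rule 2 Final Vowel Raising: [nungomzo] → [nungomzu]

[duvovuy], [wuvevaza], [nungomzu]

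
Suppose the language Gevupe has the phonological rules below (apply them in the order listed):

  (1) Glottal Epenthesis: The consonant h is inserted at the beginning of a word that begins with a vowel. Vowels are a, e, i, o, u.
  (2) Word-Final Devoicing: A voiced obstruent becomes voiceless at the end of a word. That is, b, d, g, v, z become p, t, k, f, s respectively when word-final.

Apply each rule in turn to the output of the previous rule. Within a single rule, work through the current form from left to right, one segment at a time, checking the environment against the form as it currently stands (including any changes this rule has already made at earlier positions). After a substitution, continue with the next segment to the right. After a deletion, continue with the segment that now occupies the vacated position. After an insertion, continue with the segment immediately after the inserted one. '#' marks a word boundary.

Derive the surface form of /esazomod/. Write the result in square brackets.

(1) Glottal Epenthesis: [esazomod] → [hesazomod]
(2) Word-Final Devoicing: [hesazomod] → [hesazomot]

[hesazomot]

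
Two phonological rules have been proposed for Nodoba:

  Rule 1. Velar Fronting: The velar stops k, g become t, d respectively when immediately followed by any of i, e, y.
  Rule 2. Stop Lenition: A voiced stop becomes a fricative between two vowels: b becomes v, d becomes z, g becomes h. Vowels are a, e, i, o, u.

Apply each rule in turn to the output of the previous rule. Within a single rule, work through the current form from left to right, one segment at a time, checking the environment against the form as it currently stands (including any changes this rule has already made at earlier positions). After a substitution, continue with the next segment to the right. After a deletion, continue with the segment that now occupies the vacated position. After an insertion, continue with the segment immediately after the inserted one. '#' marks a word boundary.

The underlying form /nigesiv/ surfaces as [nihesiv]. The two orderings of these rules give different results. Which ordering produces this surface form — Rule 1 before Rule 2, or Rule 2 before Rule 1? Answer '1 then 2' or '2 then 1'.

2 then 1

Order 1 then 2:
  1 Velar Fronting: [nigesiv] → [nidesiv]
  2 Stop Lenition: [nidesiv] → [nizesiv]
  result: [nizesiv]
Order 2 then 1:
  2 Stop Lenition: [nigesiv] → [nihesiv]
  1 Velar Fronting: no change — [nihesiv]
  result: [nihesiv]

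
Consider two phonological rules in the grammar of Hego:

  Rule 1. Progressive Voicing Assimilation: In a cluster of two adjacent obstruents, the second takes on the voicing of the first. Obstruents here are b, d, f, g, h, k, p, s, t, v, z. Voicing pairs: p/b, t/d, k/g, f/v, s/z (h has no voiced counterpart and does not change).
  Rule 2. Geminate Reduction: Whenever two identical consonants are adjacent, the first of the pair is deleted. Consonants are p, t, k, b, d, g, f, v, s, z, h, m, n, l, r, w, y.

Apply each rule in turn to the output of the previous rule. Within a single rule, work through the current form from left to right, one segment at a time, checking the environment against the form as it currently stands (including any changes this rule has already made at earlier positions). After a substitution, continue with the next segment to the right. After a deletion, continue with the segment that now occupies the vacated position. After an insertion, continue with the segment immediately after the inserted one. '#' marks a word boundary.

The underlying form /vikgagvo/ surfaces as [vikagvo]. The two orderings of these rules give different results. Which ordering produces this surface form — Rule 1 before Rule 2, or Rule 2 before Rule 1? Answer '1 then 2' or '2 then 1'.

Order 1 then 2:
  1 Progressive Voicing Assimilation: [vikgagvo] → [vikkagvo]
  2 Geminate Reduction: [vikkagvo] → [vikagvo]
  result: [vikagvo]
Order 2 then 1:
  2 Geminate Reduction: no change — [vikgagvo]
  1 Progressive Voicing Assimilation: [vikgagvo] → [vikkagvo]
  result: [vikkagvo]

1 then 2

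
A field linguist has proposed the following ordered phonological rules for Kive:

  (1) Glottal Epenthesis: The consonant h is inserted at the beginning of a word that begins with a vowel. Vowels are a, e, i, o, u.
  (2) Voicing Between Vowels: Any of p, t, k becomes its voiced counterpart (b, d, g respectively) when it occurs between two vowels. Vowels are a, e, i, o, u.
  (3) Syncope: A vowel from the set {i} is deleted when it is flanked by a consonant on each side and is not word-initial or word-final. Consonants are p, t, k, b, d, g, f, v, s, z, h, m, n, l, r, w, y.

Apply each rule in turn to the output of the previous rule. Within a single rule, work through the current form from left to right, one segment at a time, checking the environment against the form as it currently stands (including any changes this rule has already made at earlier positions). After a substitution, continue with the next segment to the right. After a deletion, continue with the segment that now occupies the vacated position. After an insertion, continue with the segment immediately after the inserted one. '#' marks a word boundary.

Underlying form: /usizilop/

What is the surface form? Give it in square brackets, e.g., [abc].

[huszlop]

(1) Glottal Epenthesis: [usizilop] → [husizilop]
(2) Voicing Between Vowels: no change — [husizilop]
(3) Syncope: [husizilop] → [huszlop]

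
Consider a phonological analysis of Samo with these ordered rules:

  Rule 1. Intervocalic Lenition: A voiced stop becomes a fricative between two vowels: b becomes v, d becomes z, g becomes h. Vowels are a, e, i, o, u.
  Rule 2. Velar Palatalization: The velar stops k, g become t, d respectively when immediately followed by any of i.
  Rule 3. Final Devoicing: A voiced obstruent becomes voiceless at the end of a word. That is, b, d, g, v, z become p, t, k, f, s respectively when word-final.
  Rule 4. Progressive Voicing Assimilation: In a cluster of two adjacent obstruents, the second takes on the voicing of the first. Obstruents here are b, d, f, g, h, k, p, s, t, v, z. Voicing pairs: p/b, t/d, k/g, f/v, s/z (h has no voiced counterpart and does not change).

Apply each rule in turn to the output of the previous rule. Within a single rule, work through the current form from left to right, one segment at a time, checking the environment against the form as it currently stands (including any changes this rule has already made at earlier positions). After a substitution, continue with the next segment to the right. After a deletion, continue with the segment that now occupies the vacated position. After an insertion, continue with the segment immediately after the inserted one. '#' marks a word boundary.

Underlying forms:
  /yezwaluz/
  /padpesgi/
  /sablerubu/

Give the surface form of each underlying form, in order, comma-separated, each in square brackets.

/yezwaluz/:
  Rule 1 Intervocalic Lenition: no change — [yezwaluz]
  Rule 2 Velar Palatalization: no change — [yezwaluz]
  Rule 3 Final Devoicing: [yezwaluz] → [yezwalus]
  Rule 4 Progressive Voicing Assimilation: no change — [yezwalus]
/padpesgi/:
  Rule 1 Intervocalic Lenition: no change — [padpesgi]
  Rule 2 Velar Palatalization: [padpesgi] → [padpesdi]
  Rule 3 Final Devoicing: no change — [padpesdi]
  Rule 4 Progressive Voicing Assimilation: [padpesdi] → [padbesti]
/sablerubu/:
  Rule 1 Intervocalic Lenition: [sablerubu] → [sableruvu]
  Rule 2 Velar Palatalization: no change — [sableruvu]
  Rule 3 Final Devoicing: no change — [sableruvu]
  Rule 4 Progressive Voicing Assimilation: no change — [sableruvu]

[yezwalus], [padbesti], [sableruvu]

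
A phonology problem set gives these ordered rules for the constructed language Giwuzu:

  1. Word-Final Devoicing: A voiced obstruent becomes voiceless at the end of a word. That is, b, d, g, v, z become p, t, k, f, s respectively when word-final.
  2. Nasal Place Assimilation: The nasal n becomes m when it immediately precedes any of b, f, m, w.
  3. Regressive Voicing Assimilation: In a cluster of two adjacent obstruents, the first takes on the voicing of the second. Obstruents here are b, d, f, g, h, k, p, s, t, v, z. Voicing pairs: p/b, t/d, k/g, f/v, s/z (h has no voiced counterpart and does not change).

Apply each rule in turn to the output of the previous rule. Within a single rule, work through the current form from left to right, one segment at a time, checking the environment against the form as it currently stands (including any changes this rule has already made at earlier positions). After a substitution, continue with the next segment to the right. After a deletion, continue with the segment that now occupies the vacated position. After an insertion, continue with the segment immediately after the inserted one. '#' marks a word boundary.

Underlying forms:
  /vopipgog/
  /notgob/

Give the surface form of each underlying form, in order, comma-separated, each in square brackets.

/vopipgog/:
  1 Word-Final Devoicing: [vopipgog] → [vopipgok]
  2 Nasal Place Assimilation: no change — [vopipgok]
  3 Regressive Voicing Assimilation: [vopipgok] → [vopibgok]
/notgob/:
  1 Word-Final Devoicing: [notgob] → [notgop]
  2 Nasal Place Assimilation: no change — [notgop]
  3 Regressive Voicing Assimilation: [notgop] → [nodgop]

[vopibgok], [nodgop]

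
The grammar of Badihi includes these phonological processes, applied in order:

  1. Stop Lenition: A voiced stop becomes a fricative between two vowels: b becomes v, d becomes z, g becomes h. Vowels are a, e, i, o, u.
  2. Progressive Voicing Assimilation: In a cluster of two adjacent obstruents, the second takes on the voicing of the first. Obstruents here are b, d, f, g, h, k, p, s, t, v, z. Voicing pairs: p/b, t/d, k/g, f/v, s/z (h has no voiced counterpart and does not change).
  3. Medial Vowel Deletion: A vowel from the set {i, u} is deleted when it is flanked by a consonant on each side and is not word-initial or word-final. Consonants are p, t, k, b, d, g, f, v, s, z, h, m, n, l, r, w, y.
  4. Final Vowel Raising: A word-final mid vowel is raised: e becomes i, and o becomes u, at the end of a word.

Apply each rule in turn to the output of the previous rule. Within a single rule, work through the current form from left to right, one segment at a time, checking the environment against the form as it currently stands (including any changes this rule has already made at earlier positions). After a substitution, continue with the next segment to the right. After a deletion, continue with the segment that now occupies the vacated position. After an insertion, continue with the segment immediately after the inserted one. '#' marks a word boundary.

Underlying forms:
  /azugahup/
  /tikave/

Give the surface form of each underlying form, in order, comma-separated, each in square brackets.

[azhahp], [tkavi]

/azugahup/:
  1 Stop Lenition: [azugahup] → [azuhahup]
  2 Progressive Voicing Assimilation: no change — [azuhahup]
  3 Medial Vowel Deletion: [azuhahup] → [azhahp]
  4 Final Vowel Raising: no change — [azhahp]
/tikave/:
  1 Stop Lenition: no change — [tikave]
  2 Progressive Voicing Assimilation: no change — [tikave]
  3 Medial Vowel Deletion: [tikave] → [tkave]
  4 Final Vowel Raising: [tkave] → [tkavi]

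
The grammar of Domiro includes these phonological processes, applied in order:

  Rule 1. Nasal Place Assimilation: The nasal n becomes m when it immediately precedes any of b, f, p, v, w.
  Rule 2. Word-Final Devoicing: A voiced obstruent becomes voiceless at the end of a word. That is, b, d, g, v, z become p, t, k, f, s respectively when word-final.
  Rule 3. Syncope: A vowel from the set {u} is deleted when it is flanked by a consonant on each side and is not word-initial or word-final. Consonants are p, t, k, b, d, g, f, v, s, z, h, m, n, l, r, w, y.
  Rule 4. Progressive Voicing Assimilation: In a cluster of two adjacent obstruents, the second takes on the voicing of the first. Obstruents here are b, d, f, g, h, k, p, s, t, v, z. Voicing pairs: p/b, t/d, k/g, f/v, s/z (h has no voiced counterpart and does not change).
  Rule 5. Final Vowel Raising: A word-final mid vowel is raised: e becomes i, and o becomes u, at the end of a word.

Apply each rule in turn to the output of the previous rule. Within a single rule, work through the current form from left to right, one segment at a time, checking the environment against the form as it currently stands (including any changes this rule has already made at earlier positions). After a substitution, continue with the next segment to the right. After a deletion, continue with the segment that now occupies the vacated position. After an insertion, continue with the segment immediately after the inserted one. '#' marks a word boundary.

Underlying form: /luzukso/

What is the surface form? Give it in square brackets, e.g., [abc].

[lzgzu]

Rule 1 Nasal Place Assimilation: no change — [luzukso]
Rule 2 Word-Final Devoicing: no change — [luzukso]
Rule 3 Syncope: [luzukso] → [lzkso]
Rule 4 Progressive Voicing Assimilation: [lzkso] → [lzgzo]
Rule 5 Final Vowel Raising: [lzgzo] → [lzgzu]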